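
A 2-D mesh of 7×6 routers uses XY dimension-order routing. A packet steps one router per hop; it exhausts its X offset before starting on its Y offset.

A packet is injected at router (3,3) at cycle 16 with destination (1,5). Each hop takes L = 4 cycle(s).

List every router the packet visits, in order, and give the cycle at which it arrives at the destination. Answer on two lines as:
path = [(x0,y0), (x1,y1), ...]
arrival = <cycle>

#0 — 3,3 | c16
#1 — 2,3 | c20 | W
#2 — 1,3 | c24 | W
#3 — 1,4 | c28 | N
#4 — 1,5 | c32 | N

path = [(3,3), (2,3), (1,3), (1,4), (1,5)]
arrival = 32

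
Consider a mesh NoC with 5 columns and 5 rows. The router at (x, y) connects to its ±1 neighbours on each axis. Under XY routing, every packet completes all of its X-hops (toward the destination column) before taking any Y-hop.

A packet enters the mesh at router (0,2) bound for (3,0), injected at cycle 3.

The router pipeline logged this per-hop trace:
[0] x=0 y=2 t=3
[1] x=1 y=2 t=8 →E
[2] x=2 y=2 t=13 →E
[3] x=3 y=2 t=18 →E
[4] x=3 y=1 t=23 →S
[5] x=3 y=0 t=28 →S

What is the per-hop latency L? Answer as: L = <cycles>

From hop 0 (3) to hop 1 (8): +5 cycles.
One hop costs L cycles, so L = 5.

L = 5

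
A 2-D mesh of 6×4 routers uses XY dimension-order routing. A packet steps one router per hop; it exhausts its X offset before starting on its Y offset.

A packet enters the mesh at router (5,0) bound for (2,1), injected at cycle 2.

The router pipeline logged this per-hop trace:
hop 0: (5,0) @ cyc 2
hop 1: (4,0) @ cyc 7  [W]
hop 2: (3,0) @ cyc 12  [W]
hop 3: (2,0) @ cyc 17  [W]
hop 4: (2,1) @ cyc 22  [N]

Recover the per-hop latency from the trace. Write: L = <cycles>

Δcyc across hop 0→1: 7 − 2 = 5.
One hop costs L cycles, so L = 5.

L = 5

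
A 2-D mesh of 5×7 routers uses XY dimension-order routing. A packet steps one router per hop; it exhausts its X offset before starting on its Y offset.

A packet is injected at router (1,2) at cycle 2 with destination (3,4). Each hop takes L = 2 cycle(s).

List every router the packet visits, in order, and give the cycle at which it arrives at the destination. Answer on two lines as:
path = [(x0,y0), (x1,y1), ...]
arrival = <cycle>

path = [(1,2), (2,2), (3,2), (3,3), (3,4)]
arrival = 10

t=2: at (1,2)
t=4: at (2,2) after E
t=6: at (3,2) after E
t=8: at (3,3) after N
t=10: at (3,4) after N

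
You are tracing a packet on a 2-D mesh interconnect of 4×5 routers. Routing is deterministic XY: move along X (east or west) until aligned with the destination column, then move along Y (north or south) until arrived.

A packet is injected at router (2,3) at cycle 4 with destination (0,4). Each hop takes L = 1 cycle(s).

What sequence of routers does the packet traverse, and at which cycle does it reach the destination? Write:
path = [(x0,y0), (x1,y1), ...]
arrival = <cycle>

[0] x=2 y=3 t=4
[1] x=1 y=3 t=5 →W
[2] x=0 y=3 t=6 →W
[3] x=0 y=4 t=7 →N

path = [(2,3), (1,3), (0,3), (0,4)]
arrival = 7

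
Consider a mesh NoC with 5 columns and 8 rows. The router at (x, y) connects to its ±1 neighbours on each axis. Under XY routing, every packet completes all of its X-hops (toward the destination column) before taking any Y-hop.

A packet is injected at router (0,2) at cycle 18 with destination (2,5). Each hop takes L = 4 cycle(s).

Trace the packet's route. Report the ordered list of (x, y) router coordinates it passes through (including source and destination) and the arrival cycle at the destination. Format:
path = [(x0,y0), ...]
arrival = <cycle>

#0 — 0,2 | c18
#1 — 1,2 | c22 | E
#2 — 2,2 | c26 | E
#3 — 2,3 | c30 | N
#4 — 2,4 | c34 | N
#5 — 2,5 | c38 | N

path = [(0,2), (1,2), (2,2), (2,3), (2,4), (2,5)]
arrival = 38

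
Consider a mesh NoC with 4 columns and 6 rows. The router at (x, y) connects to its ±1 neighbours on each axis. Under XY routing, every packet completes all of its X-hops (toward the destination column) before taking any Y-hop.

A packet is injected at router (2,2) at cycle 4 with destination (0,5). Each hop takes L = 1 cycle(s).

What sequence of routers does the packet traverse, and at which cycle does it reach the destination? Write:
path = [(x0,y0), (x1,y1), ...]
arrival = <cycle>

path = [(2,2), (1,2), (0,2), (0,3), (0,4), (0,5)]
arrival = 9

src (2,2)  cyc=4
W→(1,2)  cyc=5
W→(0,2)  cyc=6
N→(0,3)  cyc=7
N→(0,4)  cyc=8
N→(0,5)  cyc=9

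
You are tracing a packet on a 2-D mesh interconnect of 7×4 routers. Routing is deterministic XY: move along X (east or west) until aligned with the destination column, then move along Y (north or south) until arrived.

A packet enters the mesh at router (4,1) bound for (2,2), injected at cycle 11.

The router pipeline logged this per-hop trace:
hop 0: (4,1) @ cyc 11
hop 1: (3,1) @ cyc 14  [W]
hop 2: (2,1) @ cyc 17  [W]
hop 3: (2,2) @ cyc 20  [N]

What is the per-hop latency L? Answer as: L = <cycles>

L = 3

cyc[1] − cyc[0] = 14 − 11 = 3.
One hop costs L cycles, so L = 3.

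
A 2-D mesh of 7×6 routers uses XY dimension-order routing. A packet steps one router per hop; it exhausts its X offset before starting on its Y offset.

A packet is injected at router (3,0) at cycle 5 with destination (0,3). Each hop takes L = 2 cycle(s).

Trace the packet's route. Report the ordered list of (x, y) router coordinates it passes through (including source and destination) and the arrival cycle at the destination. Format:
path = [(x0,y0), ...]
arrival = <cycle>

[0] x=3 y=0 t=5
[1] x=2 y=0 t=7 →W
[2] x=1 y=0 t=9 →W
[3] x=0 y=0 t=11 →W
[4] x=0 y=1 t=13 →N
[5] x=0 y=2 t=15 →N
[6] x=0 y=3 t=17 →N

path = [(3,0), (2,0), (1,0), (0,0), (0,1), (0,2), (0,3)]
arrival = 17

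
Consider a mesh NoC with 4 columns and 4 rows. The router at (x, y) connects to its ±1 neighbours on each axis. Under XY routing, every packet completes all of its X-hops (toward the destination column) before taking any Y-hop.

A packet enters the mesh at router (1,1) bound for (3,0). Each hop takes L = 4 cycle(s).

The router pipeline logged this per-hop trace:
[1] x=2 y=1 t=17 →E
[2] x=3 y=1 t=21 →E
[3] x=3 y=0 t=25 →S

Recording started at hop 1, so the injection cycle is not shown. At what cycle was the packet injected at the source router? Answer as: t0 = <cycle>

cyc[1] = 17 and cyc[k] = t0 + k·L for every k.
Therefore t0 = 17 − L = 13.

t0 = 13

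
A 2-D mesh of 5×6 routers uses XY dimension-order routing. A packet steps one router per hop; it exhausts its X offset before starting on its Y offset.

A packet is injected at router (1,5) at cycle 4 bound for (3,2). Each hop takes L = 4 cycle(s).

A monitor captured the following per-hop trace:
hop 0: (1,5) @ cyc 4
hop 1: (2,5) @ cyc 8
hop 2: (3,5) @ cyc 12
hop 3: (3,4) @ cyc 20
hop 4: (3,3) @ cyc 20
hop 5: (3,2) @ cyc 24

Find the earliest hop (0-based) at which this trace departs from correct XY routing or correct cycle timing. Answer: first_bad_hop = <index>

first_bad_hop = 3

hop 1: step (+1,+0), +4 cyc — ok
hop 2: step (+1,+0), +4 cyc — ok
hop 3: step (+0,-1), +8 cyc — BAD: Δcyc=8≠L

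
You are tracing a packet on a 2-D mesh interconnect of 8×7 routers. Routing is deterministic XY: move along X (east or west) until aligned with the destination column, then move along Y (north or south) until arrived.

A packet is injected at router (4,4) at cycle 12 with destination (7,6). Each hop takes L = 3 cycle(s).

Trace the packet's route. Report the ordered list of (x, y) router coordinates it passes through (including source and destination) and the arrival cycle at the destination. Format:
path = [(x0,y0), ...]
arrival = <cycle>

path = [(4,4), (5,4), (6,4), (7,4), (7,5), (7,6)]
arrival = 27

#0 — 4,4 | c12
#1 — 5,4 | c15 | E
#2 — 6,4 | c18 | E
#3 — 7,4 | c21 | E
#4 — 7,5 | c24 | N
#5 — 7,6 | c27 | N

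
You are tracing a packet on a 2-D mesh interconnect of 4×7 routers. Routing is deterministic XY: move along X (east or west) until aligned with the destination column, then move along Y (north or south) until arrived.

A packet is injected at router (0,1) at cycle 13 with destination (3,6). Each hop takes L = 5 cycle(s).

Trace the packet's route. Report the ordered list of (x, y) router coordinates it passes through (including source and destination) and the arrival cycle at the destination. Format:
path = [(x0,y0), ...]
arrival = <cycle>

src (0,1)  cyc=13
E→(1,1)  cyc=18
E→(2,1)  cyc=23
E→(3,1)  cyc=28
N→(3,2)  cyc=33
N→(3,3)  cyc=38
N→(3,4)  cyc=43
N→(3,5)  cyc=48
N→(3,6)  cyc=53

path = [(0,1), (1,1), (2,1), (3,1), (3,2), (3,3), (3,4), (3,5), (3,6)]
arrival = 53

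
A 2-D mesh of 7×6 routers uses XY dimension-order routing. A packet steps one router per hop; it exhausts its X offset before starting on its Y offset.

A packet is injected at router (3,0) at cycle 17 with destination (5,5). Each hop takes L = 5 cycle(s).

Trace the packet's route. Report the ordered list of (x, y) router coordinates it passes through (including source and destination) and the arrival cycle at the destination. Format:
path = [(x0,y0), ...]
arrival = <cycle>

path = [(3,0), (4,0), (5,0), (5,1), (5,2), (5,3), (5,4), (5,5)]
arrival = 52

[0] x=3 y=0 t=17
[1] x=4 y=0 t=22 →E
[2] x=5 y=0 t=27 →E
[3] x=5 y=1 t=32 →N
[4] x=5 y=2 t=37 →N
[5] x=5 y=3 t=42 →N
[6] x=5 y=4 t=47 →N
[7] x=5 y=5 t=52 →N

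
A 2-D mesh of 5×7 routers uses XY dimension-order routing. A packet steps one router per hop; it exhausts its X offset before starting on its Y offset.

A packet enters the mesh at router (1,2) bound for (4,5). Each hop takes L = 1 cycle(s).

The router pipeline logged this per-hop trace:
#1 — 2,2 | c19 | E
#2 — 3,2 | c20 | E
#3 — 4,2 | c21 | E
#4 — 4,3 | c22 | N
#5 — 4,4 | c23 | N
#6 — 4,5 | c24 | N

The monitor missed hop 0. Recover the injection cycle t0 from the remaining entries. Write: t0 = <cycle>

t0 = 18

Hop 1 reached at cycle 19; hop k is at t0 + k·L.
Therefore t0 = 19 − L = 18.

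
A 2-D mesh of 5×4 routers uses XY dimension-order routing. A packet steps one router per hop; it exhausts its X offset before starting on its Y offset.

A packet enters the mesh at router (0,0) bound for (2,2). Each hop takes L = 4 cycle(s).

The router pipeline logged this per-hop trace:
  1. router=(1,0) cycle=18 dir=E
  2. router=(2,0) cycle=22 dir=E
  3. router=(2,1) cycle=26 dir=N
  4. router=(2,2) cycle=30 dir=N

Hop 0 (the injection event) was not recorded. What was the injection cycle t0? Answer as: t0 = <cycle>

t0 = 14

The first recorded entry is hop 1 at cycle 18.
So t0 = 18 − 1·4 = 14.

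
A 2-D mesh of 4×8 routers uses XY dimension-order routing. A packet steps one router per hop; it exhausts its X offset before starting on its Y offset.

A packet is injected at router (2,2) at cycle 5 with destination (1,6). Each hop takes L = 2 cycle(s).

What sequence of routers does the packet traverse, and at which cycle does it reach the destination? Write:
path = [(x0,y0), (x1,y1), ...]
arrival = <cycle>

src (2,2)  cyc=5
W→(1,2)  cyc=7
N→(1,3)  cyc=9
N→(1,4)  cyc=11
N→(1,5)  cyc=13
N→(1,6)  cyc=15

path = [(2,2), (1,2), (1,3), (1,4), (1,5), (1,6)]
arrival = 15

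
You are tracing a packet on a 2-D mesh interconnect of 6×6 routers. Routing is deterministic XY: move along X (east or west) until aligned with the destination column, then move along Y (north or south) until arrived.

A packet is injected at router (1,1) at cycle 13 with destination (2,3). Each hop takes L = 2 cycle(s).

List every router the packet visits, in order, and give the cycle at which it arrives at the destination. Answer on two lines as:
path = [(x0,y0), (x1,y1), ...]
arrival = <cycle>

path = [(1,1), (2,1), (2,2), (2,3)]
arrival = 19

src (1,1)  cyc=13
E→(2,1)  cyc=15
N→(2,2)  cyc=17
N→(2,3)  cyc=19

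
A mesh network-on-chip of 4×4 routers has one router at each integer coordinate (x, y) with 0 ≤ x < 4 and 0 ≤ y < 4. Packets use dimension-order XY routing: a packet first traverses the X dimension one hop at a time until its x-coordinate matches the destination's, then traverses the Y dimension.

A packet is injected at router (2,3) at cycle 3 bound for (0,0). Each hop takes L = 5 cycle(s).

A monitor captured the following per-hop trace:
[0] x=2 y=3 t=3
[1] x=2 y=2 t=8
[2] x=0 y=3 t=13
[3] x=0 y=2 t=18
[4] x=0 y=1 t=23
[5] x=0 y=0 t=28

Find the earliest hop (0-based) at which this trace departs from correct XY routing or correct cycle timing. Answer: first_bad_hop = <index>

hop 1: step (+0,-1), +5 cyc — BAD: Y-move but x=2≠0

first_bad_hop = 1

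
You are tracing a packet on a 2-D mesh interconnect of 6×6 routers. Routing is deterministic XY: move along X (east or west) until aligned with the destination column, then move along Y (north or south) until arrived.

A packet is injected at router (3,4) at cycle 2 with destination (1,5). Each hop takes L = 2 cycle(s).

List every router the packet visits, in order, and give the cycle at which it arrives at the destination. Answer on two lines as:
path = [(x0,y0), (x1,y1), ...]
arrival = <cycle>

src (3,4)  cyc=2
W→(2,4)  cyc=4
W→(1,4)  cyc=6
N→(1,5)  cyc=8

path = [(3,4), (2,4), (1,4), (1,5)]
arrival = 8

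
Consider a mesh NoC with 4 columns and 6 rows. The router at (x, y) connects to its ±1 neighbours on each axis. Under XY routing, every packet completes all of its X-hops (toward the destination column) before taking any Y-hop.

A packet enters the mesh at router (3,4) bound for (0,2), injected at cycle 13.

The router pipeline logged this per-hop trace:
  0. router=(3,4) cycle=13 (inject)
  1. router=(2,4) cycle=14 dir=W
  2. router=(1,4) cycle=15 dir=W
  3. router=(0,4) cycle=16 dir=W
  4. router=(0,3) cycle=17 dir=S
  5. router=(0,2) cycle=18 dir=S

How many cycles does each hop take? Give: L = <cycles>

Between hops 0 and 1 the cycle counter advances 14 − 13 = 1.
Per-hop latency L = Δcyc = 1.

L = 1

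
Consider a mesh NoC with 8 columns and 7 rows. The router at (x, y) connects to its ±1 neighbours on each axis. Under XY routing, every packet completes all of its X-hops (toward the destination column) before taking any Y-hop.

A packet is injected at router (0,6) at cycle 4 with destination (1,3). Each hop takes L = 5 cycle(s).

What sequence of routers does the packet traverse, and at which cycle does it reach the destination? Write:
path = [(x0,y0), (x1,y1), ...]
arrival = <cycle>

  0. router=(0,6) cycle=4 (inject)
  1. router=(1,6) cycle=9 dir=E
  2. router=(1,5) cycle=14 dir=S
  3. router=(1,4) cycle=19 dir=S
  4. router=(1,3) cycle=24 dir=S

path = [(0,6), (1,6), (1,5), (1,4), (1,3)]
arrival = 24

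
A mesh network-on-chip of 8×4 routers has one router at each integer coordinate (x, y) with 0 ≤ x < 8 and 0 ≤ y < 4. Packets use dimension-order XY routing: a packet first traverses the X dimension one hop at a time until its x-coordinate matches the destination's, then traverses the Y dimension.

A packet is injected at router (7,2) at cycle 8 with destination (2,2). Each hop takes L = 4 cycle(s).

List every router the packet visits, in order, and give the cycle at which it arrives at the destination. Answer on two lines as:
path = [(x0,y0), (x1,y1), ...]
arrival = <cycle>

path = [(7,2), (6,2), (5,2), (4,2), (3,2), (2,2)]
arrival = 28

src (7,2)  cyc=8
W→(6,2)  cyc=12
W→(5,2)  cyc=16
W→(4,2)  cyc=20
W→(3,2)  cyc=24
W→(2,2)  cyc=28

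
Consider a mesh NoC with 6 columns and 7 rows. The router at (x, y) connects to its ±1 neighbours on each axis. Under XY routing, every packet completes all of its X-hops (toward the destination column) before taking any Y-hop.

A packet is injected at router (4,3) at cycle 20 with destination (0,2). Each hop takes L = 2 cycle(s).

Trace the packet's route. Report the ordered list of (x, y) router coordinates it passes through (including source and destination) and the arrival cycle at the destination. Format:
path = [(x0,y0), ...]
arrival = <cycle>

t=20: at (4,3)
t=22: at (3,3) after W
t=24: at (2,3) after W
t=26: at (1,3) after W
t=28: at (0,3) after W
t=30: at (0,2) after S

path = [(4,3), (3,3), (2,3), (1,3), (0,3), (0,2)]
arrival = 30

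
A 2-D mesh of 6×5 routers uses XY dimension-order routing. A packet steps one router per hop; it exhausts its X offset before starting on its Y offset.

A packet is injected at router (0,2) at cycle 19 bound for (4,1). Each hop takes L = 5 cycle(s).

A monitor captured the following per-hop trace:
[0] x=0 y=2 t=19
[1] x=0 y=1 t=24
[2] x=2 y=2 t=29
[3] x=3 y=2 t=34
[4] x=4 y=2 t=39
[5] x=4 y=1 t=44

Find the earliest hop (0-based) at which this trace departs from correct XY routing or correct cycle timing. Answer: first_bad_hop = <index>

  1: Δx=+0 Δy=-1 Δt=5 [BAD: Y-move but x=0≠4]

first_bad_hop = 1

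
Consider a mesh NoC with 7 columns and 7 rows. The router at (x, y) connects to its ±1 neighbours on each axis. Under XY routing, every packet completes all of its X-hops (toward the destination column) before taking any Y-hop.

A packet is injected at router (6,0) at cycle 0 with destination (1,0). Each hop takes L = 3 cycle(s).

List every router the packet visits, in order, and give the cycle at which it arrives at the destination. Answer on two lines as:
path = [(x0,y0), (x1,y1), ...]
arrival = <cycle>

#0 — 6,0 | c0
#1 — 5,0 | c3 | W
#2 — 4,0 | c6 | W
#3 — 3,0 | c9 | W
#4 — 2,0 | c12 | W
#5 — 1,0 | c15 | W

path = [(6,0), (5,0), (4,0), (3,0), (2,0), (1,0)]
arrival = 15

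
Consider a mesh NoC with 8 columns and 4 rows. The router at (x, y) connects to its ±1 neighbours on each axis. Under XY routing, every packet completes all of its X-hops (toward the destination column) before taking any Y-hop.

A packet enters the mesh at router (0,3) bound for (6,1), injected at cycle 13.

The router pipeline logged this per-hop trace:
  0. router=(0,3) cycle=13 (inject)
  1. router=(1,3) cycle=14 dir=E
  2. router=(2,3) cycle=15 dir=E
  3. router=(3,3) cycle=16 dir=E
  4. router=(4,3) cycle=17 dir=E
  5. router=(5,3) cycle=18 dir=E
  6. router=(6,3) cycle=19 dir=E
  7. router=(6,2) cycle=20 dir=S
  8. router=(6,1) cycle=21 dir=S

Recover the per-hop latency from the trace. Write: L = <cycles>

Between hops 0 and 1 the cycle counter advances 14 − 13 = 1.
Per-hop latency L = Δcyc = 1.

L = 1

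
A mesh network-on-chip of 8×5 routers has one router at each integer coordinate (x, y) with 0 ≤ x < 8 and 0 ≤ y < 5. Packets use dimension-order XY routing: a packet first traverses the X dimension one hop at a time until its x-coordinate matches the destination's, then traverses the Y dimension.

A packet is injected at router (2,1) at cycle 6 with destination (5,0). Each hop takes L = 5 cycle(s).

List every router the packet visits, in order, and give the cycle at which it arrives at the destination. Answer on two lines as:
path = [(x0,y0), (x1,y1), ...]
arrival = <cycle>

#0 — 2,1 | c6
#1 — 3,1 | c11 | E
#2 — 4,1 | c16 | E
#3 — 5,1 | c21 | E
#4 — 5,0 | c26 | S

path = [(2,1), (3,1), (4,1), (5,1), (5,0)]
arrival = 26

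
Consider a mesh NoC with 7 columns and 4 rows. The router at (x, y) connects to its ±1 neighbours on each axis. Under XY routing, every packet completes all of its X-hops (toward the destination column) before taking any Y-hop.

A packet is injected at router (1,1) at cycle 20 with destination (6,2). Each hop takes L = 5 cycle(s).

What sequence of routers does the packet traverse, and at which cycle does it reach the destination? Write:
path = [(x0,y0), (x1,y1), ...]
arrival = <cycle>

[0] x=1 y=1 t=20
[1] x=2 y=1 t=25 →E
[2] x=3 y=1 t=30 →E
[3] x=4 y=1 t=35 →E
[4] x=5 y=1 t=40 →E
[5] x=6 y=1 t=45 →E
[6] x=6 y=2 t=50 →N

path = [(1,1), (2,1), (3,1), (4,1), (5,1), (6,1), (6,2)]
arrival = 50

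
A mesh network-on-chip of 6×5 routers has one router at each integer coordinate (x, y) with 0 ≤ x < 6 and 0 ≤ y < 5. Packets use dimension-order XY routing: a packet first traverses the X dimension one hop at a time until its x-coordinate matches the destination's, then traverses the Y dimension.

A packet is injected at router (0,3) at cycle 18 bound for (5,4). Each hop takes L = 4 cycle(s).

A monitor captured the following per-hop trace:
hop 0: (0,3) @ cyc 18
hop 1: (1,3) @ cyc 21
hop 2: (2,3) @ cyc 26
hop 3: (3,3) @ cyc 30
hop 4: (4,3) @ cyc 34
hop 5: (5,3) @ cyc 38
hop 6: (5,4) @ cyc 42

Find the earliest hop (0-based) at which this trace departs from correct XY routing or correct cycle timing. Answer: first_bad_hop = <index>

check 1→ d=(1,0) cyc+3: BAD: Δcyc=3≠L

first_bad_hop = 1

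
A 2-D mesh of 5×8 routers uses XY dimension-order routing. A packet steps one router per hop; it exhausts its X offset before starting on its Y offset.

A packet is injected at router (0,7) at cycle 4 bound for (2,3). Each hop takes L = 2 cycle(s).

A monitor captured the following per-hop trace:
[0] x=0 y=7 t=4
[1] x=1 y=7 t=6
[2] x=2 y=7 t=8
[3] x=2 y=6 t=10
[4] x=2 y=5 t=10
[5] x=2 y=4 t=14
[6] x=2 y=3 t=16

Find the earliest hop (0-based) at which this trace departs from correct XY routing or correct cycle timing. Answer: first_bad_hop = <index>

first_bad_hop = 4

check 1→ d=(1,0) cyc+2: ok
check 2→ d=(1,0) cyc+2: ok
check 3→ d=(0,-1) cyc+2: ok
check 4→ d=(0,-1) cyc+0: BAD: Δcyc=0≠L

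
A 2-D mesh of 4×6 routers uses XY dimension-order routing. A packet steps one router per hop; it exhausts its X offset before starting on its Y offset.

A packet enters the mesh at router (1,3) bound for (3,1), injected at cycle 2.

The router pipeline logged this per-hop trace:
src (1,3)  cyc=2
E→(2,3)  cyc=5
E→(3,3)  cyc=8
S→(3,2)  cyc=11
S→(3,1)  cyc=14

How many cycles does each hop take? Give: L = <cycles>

From hop 0 (2) to hop 1 (5): +3 cycles.
Per-hop latency L = Δcyc = 3.

L = 3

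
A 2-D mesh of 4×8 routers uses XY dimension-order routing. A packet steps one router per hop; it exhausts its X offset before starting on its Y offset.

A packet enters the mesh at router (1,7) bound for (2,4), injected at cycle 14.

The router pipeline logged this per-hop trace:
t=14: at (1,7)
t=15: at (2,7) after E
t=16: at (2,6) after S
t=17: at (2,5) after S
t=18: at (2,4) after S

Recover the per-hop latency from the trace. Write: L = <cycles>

L = 1

From hop 0 (14) to hop 1 (15): +1 cycles.
That increment is L by definition: L = 1.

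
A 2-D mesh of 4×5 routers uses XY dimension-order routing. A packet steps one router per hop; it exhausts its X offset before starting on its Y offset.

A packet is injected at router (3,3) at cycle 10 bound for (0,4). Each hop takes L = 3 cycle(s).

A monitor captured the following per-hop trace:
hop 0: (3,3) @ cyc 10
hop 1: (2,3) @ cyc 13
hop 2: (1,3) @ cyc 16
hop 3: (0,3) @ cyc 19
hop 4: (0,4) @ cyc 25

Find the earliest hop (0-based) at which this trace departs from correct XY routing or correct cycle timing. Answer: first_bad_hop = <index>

first_bad_hop = 4

[1] (-1,+0) / 3c ⇒ ok
[2] (-1,+0) / 3c ⇒ ok
[3] (-1,+0) / 3c ⇒ ok
[4] (+0,+1) / 6c ⇒ BAD: Δcyc=6≠L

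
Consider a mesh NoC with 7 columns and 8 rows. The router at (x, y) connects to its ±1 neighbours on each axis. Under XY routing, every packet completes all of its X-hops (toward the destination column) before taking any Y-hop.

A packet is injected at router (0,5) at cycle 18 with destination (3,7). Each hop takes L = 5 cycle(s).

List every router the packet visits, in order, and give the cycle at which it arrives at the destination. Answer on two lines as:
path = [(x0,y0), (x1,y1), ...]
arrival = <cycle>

path = [(0,5), (1,5), (2,5), (3,5), (3,6), (3,7)]
arrival = 43

#0 — 0,5 | c18
#1 — 1,5 | c23 | E
#2 — 2,5 | c28 | E
#3 — 3,5 | c33 | E
#4 — 3,6 | c38 | N
#5 — 3,7 | c43 | N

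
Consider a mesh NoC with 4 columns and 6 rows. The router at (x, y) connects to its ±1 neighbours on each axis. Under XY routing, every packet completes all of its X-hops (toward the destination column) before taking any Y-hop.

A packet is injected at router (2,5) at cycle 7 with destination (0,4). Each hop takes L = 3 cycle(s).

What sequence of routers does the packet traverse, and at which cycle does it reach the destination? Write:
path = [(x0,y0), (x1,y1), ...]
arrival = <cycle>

path = [(2,5), (1,5), (0,5), (0,4)]
arrival = 16

[0] x=2 y=5 t=7
[1] x=1 y=5 t=10 →W
[2] x=0 y=5 t=13 →W
[3] x=0 y=4 t=16 →S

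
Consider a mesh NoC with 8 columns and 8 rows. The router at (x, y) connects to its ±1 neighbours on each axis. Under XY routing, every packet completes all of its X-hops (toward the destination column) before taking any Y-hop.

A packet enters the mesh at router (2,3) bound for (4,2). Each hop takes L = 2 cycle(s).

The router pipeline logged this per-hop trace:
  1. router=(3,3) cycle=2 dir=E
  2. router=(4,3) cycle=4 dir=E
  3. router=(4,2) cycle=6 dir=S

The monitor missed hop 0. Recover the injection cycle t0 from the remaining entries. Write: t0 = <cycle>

t0 = 0

The first recorded entry is hop 1 at cycle 2.
So t0 = 2 − 1·2 = 0.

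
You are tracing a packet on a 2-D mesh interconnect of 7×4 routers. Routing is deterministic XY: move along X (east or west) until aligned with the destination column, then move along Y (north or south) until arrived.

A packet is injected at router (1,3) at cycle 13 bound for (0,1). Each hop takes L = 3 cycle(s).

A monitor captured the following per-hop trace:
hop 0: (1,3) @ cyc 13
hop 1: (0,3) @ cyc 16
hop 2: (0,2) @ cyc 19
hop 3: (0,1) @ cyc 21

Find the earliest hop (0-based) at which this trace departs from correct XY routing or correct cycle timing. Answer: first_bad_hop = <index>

hop 1: step (-1,+0), +3 cyc — ok
hop 2: step (+0,-1), +3 cyc — ok
hop 3: step (+0,-1), +2 cyc — BAD: Δcyc=2≠L

first_bad_hop = 3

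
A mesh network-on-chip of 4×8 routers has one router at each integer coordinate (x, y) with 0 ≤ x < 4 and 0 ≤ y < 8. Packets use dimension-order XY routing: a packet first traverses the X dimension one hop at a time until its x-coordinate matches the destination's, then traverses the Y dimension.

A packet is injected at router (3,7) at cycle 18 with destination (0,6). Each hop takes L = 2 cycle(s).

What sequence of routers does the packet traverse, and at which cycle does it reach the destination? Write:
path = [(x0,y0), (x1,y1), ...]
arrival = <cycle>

t=18: at (3,7)
t=20: at (2,7) after W
t=22: at (1,7) after W
t=24: at (0,7) after W
t=26: at (0,6) after S

path = [(3,7), (2,7), (1,7), (0,7), (0,6)]
arrival = 26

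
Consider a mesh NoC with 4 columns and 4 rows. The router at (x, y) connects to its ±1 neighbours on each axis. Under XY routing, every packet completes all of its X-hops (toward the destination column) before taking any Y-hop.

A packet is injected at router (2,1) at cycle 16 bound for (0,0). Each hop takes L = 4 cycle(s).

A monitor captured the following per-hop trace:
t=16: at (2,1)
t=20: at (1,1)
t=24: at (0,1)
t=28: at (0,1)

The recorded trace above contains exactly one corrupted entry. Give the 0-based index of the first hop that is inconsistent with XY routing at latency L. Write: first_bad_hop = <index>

check 1→ d=(-1,0) cyc+4: ok
check 2→ d=(-1,0) cyc+4: ok
check 3→ d=(0,0) cyc+4: BAD: non-unit step

first_bad_hop = 3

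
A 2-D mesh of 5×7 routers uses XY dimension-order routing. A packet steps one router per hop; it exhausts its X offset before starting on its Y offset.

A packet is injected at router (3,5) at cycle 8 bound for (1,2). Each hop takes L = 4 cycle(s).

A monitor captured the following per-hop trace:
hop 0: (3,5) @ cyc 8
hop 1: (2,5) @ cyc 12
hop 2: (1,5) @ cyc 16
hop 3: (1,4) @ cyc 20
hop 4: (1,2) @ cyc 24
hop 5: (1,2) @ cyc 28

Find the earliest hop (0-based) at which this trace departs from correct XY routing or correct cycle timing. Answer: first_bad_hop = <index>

[1] (-1,+0) / 4c ⇒ ok
[2] (-1,+0) / 4c ⇒ ok
[3] (+0,-1) / 4c ⇒ ok
[4] (+0,-2) / 4c ⇒ BAD: non-unit step

first_bad_hop = 4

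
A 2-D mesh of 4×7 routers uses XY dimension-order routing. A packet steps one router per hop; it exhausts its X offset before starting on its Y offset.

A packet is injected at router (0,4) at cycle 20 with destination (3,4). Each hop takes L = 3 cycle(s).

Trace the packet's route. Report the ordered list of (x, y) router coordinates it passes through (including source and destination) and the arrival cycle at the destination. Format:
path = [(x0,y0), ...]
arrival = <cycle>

path = [(0,4), (1,4), (2,4), (3,4)]
arrival = 29

t=20: at (0,4)
t=23: at (1,4) after E
t=26: at (2,4) after E
t=29: at (3,4) after E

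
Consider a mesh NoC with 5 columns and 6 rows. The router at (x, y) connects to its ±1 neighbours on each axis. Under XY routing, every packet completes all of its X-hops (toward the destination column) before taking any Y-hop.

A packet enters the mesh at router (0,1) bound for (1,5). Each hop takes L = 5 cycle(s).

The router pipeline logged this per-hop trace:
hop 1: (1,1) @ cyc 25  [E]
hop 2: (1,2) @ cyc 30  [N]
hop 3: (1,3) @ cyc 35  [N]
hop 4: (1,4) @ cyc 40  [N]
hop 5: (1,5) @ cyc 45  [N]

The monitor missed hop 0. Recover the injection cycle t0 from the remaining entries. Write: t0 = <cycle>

At hop 1 the cycle is 25; in general cyc_k = t0 + kL.
So t0 = 25 − 1·5 = 20.

t0 = 20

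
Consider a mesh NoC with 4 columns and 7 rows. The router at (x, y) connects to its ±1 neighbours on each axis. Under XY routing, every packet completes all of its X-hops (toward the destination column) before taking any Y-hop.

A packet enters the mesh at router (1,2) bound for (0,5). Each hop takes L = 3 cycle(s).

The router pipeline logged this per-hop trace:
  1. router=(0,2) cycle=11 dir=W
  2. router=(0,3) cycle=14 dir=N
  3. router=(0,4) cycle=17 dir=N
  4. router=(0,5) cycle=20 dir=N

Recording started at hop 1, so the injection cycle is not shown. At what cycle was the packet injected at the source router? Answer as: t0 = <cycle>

t0 = 8

At hop 1 the cycle is 11; in general cyc_k = t0 + kL.
t0 = cyc[1] − L = 11 − 3 = 8.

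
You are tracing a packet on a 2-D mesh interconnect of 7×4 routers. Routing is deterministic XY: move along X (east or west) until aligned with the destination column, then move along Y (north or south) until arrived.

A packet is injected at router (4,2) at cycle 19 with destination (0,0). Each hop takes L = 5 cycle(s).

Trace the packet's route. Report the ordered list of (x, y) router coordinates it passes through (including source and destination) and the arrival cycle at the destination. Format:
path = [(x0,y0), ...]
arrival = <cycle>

path = [(4,2), (3,2), (2,2), (1,2), (0,2), (0,1), (0,0)]
arrival = 49

t=19: at (4,2)
t=24: at (3,2) after W
t=29: at (2,2) after W
t=34: at (1,2) after W
t=39: at (0,2) after W
t=44: at (0,1) after S
t=49: at (0,0) after S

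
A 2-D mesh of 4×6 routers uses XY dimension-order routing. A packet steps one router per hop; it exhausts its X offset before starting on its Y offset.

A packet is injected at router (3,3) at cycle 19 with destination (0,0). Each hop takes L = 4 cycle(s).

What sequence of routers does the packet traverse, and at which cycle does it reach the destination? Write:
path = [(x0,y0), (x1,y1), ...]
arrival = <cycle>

[0] x=3 y=3 t=19
[1] x=2 y=3 t=23 →W
[2] x=1 y=3 t=27 →W
[3] x=0 y=3 t=31 →W
[4] x=0 y=2 t=35 →S
[5] x=0 y=1 t=39 →S
[6] x=0 y=0 t=43 →S

path = [(3,3), (2,3), (1,3), (0,3), (0,2), (0,1), (0,0)]
arrival = 43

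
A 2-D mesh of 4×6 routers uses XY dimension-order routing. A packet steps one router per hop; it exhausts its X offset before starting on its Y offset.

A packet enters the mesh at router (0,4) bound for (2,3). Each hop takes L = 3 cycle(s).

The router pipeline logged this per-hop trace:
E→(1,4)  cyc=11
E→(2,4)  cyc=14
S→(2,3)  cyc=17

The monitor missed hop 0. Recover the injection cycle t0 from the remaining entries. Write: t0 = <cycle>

t0 = 8

Hop 1 reached at cycle 11; hop k is at t0 + k·L.
Therefore t0 = 11 − L = 8.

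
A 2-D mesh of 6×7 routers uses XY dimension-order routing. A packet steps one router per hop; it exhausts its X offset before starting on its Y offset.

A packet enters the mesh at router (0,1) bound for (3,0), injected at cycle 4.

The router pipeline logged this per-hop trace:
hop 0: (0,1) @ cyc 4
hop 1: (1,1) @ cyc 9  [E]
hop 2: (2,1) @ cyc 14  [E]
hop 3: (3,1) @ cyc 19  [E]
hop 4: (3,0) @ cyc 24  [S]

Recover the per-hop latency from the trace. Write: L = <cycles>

L = 5

From hop 0 (4) to hop 1 (9): +5 cycles.
Each hop adds L, hence L = 5.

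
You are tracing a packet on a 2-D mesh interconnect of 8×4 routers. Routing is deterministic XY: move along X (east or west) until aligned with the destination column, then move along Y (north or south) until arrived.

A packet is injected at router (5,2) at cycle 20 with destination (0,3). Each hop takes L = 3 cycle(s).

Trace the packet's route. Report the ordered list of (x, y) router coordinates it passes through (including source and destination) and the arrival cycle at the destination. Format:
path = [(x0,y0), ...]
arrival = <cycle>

  0. router=(5,2) cycle=20 (inject)
  1. router=(4,2) cycle=23 dir=W
  2. router=(3,2) cycle=26 dir=W
  3. router=(2,2) cycle=29 dir=W
  4. router=(1,2) cycle=32 dir=W
  5. router=(0,2) cycle=35 dir=W
  6. router=(0,3) cycle=38 dir=N

path = [(5,2), (4,2), (3,2), (2,2), (1,2), (0,2), (0,3)]
arrival = 38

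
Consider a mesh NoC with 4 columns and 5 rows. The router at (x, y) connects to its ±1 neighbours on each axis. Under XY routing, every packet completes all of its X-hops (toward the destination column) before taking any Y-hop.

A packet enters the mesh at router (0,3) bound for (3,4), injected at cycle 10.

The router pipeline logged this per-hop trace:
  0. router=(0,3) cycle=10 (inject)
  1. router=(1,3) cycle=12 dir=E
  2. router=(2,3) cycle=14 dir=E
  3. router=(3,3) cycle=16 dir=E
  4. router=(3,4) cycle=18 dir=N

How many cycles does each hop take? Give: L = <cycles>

L = 2

From hop 0 (10) to hop 1 (12): +2 cycles.
Per-hop latency L = Δcyc = 2.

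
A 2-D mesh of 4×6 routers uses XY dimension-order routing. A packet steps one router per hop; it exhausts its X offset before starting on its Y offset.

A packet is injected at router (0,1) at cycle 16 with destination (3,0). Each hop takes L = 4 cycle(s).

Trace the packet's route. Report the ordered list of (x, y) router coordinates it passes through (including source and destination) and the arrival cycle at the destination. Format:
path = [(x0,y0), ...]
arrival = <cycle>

src (0,1)  cyc=16
E→(1,1)  cyc=20
E→(2,1)  cyc=24
E→(3,1)  cyc=28
S→(3,0)  cyc=32

path = [(0,1), (1,1), (2,1), (3,1), (3,0)]
arrival = 32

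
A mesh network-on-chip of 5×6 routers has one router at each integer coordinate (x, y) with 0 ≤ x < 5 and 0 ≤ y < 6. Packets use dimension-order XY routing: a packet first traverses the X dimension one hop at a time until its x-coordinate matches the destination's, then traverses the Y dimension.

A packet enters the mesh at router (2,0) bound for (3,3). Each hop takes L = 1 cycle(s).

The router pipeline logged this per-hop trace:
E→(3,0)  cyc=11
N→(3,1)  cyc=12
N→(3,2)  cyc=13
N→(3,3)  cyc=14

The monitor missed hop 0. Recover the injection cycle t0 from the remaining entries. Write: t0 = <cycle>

Hop 1 reached at cycle 11; hop k is at t0 + k·L.
Therefore t0 = 11 − L = 10.

t0 = 10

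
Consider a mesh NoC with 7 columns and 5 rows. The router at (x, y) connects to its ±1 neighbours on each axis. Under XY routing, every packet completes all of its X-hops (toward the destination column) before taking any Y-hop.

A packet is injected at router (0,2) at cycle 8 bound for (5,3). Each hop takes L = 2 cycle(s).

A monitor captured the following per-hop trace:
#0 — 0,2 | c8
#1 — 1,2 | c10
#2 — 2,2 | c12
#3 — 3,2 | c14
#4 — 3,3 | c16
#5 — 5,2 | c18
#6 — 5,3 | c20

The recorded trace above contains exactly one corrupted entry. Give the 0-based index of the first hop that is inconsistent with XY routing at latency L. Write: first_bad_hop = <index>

first_bad_hop = 4

  1: Δx=+1 Δy=+0 Δt=2 [ok]
  2: Δx=+1 Δy=+0 Δt=2 [ok]
  3: Δx=+1 Δy=+0 Δt=2 [ok]
  4: Δx=+0 Δy=+1 Δt=2 [BAD: Y-move but x=3≠5]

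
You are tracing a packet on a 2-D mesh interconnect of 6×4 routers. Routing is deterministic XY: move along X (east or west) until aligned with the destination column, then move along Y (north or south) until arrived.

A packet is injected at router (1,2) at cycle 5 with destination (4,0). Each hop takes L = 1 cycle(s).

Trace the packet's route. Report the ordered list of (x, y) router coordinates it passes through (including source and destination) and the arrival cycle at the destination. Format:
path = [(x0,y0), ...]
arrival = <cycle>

path = [(1,2), (2,2), (3,2), (4,2), (4,1), (4,0)]
arrival = 10

#0 — 1,2 | c5
#1 — 2,2 | c6 | E
#2 — 3,2 | c7 | E
#3 — 4,2 | c8 | E
#4 — 4,1 | c9 | S
#5 — 4,0 | c10 | S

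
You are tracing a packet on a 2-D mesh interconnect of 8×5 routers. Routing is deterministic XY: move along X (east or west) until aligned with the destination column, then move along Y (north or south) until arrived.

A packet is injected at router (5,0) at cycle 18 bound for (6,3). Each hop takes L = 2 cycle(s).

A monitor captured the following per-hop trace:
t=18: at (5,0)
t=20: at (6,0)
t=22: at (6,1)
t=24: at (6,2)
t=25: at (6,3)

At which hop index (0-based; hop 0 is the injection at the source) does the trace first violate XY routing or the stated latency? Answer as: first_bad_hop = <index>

first_bad_hop = 4

check 1→ d=(1,0) cyc+2: ok
check 2→ d=(0,1) cyc+2: ok
check 3→ d=(0,1) cyc+2: ok
check 4→ d=(0,1) cyc+1: BAD: Δcyc=1≠L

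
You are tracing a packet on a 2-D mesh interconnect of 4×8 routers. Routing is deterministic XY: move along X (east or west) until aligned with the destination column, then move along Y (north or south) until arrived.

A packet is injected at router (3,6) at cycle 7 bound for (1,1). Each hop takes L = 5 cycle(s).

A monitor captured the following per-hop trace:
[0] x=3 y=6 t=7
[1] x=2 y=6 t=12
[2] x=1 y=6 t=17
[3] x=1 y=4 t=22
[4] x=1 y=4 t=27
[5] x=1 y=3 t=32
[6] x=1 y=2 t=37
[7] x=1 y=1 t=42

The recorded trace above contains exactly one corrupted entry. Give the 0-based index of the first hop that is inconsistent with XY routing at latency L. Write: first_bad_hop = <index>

[1] (-1,+0) / 5c ⇒ ok
[2] (-1,+0) / 5c ⇒ ok
[3] (+0,-2) / 5c ⇒ BAD: non-unit step

first_bad_hop = 3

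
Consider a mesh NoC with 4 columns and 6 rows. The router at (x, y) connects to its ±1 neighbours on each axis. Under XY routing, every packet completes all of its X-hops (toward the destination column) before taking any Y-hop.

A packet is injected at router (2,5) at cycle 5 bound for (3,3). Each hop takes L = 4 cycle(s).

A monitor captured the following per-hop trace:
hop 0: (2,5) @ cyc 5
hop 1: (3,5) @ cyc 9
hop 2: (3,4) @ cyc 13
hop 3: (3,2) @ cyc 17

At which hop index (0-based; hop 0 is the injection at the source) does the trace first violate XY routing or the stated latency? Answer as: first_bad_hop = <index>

  1: Δx=+1 Δy=+0 Δt=4 [ok]
  2: Δx=+0 Δy=-1 Δt=4 [ok]
  3: Δx=+0 Δy=-2 Δt=4 [BAD: non-unit step]

first_bad_hop = 3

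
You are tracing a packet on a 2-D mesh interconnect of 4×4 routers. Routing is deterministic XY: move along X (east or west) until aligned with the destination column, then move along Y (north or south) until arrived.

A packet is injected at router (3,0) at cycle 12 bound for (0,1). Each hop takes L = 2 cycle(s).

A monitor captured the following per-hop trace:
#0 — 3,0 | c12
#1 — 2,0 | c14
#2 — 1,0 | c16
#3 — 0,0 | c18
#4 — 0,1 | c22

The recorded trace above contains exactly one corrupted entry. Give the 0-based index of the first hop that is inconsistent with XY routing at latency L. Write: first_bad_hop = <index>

check 1→ d=(-1,0) cyc+2: ok
check 2→ d=(-1,0) cyc+2: ok
check 3→ d=(-1,0) cyc+2: ok
check 4→ d=(0,1) cyc+4: BAD: Δcyc=4≠L

first_bad_hop = 4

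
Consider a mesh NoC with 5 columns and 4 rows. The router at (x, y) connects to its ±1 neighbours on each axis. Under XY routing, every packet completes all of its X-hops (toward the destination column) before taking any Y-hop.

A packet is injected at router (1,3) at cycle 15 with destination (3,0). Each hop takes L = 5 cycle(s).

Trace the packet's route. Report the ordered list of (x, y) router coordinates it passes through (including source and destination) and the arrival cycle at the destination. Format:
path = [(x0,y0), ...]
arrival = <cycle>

src (1,3)  cyc=15
E→(2,3)  cyc=20
E→(3,3)  cyc=25
S→(3,2)  cyc=30
S→(3,1)  cyc=35
S→(3,0)  cyc=40

path = [(1,3), (2,3), (3,3), (3,2), (3,1), (3,0)]
arrival = 40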